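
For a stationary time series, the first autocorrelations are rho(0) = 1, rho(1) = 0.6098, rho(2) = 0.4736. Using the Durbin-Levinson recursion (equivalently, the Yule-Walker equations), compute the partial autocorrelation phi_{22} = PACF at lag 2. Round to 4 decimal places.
\phi_{22} = 0.1620

The PACF at lag k is phi_{kk}, the last component of the solution
to the Yule-Walker system G_k phi = r_k where
  (G_k)_{ij} = rho(|i - j|), (r_k)_i = rho(i), i,j = 1..k.
Equivalently, Durbin-Levinson gives phi_{kk} iteratively:
  phi_{11} = rho(1)
  phi_{kk} = [rho(k) - sum_{j=1..k-1} phi_{k-1,j} rho(k-j)]
            / [1 - sum_{j=1..k-1} phi_{k-1,j} rho(j)],
  phi_{k,j} = phi_{k-1,j} - phi_{kk} phi_{k-1,k-j},  j = 1..k-1.
Step k = 1:
  phi_11 = rho(1) = 0.6098.
Step k = 2:
  phi_22 = [rho(2) - phi_11 rho(1)] / [1 - phi_11 rho(1)] = [0.4736 - (0.6098)(0.6098)] / [1 - (0.6098)(0.6098)]
         = 0.10174396 / 0.62814396 = 0.162.
Therefore phi_{22} = 0.1620.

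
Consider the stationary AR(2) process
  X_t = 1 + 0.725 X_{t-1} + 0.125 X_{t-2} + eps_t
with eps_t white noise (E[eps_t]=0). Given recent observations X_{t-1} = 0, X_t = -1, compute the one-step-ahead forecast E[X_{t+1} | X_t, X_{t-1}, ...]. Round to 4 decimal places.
E[X_{t+1} \mid \mathcal F_t] = 0.2750

For an AR(p) model X_t = c + sum_i phi_i X_{t-i} + eps_t, the
one-step-ahead conditional mean is
  E[X_{t+1} | X_t, ...] = c + sum_i phi_i X_{t+1-i}.
Substitute known values:
  E[X_{t+1} | ...] = 1 + (0.725) * (-1) + (0.125) * (0)
                   = 0.2750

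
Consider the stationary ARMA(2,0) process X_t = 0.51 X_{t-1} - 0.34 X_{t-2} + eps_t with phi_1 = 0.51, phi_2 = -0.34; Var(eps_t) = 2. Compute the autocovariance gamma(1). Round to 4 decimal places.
\gamma(1) = 1.0065

Multiply the model equation by X_{t-k} and take expectations. With theta_0 = psi_0 = 1 and psi_j the MA(infinity) weights, this gives
  gamma(k) - sum_i phi_i gamma(k-i) = c_k,
  c_k = sigma^2 * sum_{j=k..q} theta_j psi_{j-k}   (c_k = 0 for k > q),
using gamma(-m) = gamma(m).
Pure AR (q = 0): c_0 = sigma^2 = 2, c_k = 0 for k >= 1.
Equations for k = 0, 1, 2 (AR order 2, c_2 = 0):
  (E0) gamma(0) = phi_1 gamma(1) + phi_2 gamma(2) + c_0
  (E1) gamma(1) = phi_1 gamma(0) + phi_2 gamma(1) + c_1
  (E2) gamma(2) = phi_1 gamma(1) + phi_2 gamma(0)
From (E1): gamma(1) = A gamma(0) + B with
  A = phi_1 / (1 - phi_2) = 0.51 / 1.34 = 0.380597,   B = c_1 / (1 - phi_2) = 0 / 1.34 = 0.
Insert (E2) into (E0): gamma(0) (1 - phi_2^2) = phi_1 (1 + phi_2) gamma(1) + c_0.
  phi_1 (1 + phi_2) = (0.51)(0.66) = 0.3366,   1 - phi_2^2 = 0.8844.
Replace gamma(1) by A gamma(0) + B and collect gamma(0):
  gamma(0) [0.8844 - (0.3366)(0.380597)] = c_0 = 2
  gamma(0) * 0.756291 = 2
  gamma(0) = 2 / 0.756291 = 2.644485.
  gamma(1) = A gamma(0) = (0.380597)(2.644485) = 1.006483.
Therefore gamma(1) = 1.0065 (to 4 decimal places).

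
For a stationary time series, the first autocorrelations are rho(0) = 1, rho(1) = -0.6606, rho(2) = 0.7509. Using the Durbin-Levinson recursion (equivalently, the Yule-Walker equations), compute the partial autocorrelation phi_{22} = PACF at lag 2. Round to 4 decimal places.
\phi_{22} = 0.5580

The PACF at lag k is phi_{kk}, the last component of the solution
to the Yule-Walker system G_k phi = r_k where
  (G_k)_{ij} = rho(|i - j|), (r_k)_i = rho(i), i,j = 1..k.
Equivalently, Durbin-Levinson gives phi_{kk} iteratively:
  phi_{11} = rho(1)
  phi_{kk} = [rho(k) - sum_{j=1..k-1} phi_{k-1,j} rho(k-j)]
            / [1 - sum_{j=1..k-1} phi_{k-1,j} rho(j)],
  phi_{k,j} = phi_{k-1,j} - phi_{kk} phi_{k-1,k-j},  j = 1..k-1.
Step k = 1:
  phi_11 = rho(1) = -0.6606.
Step k = 2:
  phi_22 = [rho(2) - phi_11 rho(1)] / [1 - phi_11 rho(1)] = [0.7509 - (-0.6606)(-0.6606)] / [1 - (-0.6606)(-0.6606)]
         = 0.31450764 / 0.56360764 = 0.558.
Therefore phi_{22} = 0.5580.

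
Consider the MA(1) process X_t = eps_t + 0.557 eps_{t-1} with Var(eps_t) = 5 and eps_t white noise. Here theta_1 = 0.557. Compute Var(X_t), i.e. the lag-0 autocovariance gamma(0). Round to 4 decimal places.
\gamma(0) = 6.5512

For an MA(q) process X_t = eps_t + sum_i theta_i eps_{t-i} with
Var(eps_t) = sigma^2, the variance is
  gamma(0) = sigma^2 * (1 + sum_i theta_i^2).
  sum_i theta_i^2 = (0.557)^2 = 0.310249.
  gamma(0) = 5 * (1 + 0.310249) = 5 * 1.310249 = 6.551245, which rounds to 6.5512.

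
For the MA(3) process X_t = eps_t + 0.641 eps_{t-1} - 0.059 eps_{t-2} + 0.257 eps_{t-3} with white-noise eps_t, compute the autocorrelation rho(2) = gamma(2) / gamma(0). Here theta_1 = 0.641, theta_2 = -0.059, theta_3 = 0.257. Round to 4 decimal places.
\rho(2) = 0.0714

For an MA(q) process with theta_0 = 1, the autocovariance is
  gamma(k) = sigma^2 * sum_{i=0..q-k} theta_i * theta_{i+k},
and rho(k) = gamma(k) / gamma(0). Sigma^2 cancels.
  numerator   = (1)*(-0.059) + (0.641)*(0.257) = 0.105737.
  denominator = (1)^2 + (0.641)^2 + (-0.059)^2 + (0.257)^2 = 1.480411.
  rho(2) = 0.105737 / 1.480411 = 0.0714.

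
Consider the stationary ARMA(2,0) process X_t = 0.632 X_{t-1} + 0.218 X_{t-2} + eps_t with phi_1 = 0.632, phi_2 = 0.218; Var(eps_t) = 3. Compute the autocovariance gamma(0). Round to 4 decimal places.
\gamma(0) = 9.0811

Multiply the model equation by X_{t-k} and take expectations. With theta_0 = psi_0 = 1 and psi_j the MA(infinity) weights, this gives
  gamma(k) - sum_i phi_i gamma(k-i) = c_k,
  c_k = sigma^2 * sum_{j=k..q} theta_j psi_{j-k}   (c_k = 0 for k > q),
using gamma(-m) = gamma(m).
Pure AR (q = 0): c_0 = sigma^2 = 3, c_k = 0 for k >= 1.
Equations for k = 0, 1, 2 (AR order 2, c_2 = 0):
  (E0) gamma(0) = phi_1 gamma(1) + phi_2 gamma(2) + c_0
  (E1) gamma(1) = phi_1 gamma(0) + phi_2 gamma(1) + c_1
  (E2) gamma(2) = phi_1 gamma(1) + phi_2 gamma(0)
From (E1): gamma(1) = A gamma(0) + B with
  A = phi_1 / (1 - phi_2) = 0.632 / 0.782 = 0.808184,   B = c_1 / (1 - phi_2) = 0 / 0.782 = 0.
Insert (E2) into (E0): gamma(0) (1 - phi_2^2) = phi_1 (1 + phi_2) gamma(1) + c_0.
  phi_1 (1 + phi_2) = (0.632)(1.218) = 0.769776,   1 - phi_2^2 = 0.952476.
Replace gamma(1) by A gamma(0) + B and collect gamma(0):
  gamma(0) [0.952476 - (0.769776)(0.808184)] = c_0 = 3
  gamma(0) * 0.330355 = 3
  gamma(0) = 3 / 0.330355 = 9.081133.
Therefore gamma(0) = 9.0811 (to 4 decimal places).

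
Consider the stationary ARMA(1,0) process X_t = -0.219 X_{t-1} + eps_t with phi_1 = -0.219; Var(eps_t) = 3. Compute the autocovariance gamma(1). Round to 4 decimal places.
\gamma(1) = -0.6901

Multiply the model equation by X_{t-k} and take expectations. With theta_0 = psi_0 = 1 and psi_j the MA(infinity) weights, this gives
  gamma(k) - sum_i phi_i gamma(k-i) = c_k,
  c_k = sigma^2 * sum_{j=k..q} theta_j psi_{j-k}   (c_k = 0 for k > q),
using gamma(-m) = gamma(m).
Pure AR (q = 0): c_0 = sigma^2 = 3, c_k = 0 for k >= 1.
Equations for k = 0 and k = 1 (AR order 1):
  gamma(0) = phi_1 gamma(1) + c_0
  gamma(1) = phi_1 gamma(0) + c_1
Substituting the second into the first: gamma(0) (1 - phi_1^2) = c_0 + phi_1 c_1, so
  gamma(0) = c_0 / (1 - phi_1^2) = 3 / (1 - (-0.219)^2) = 3 / 0.952039 = 3.151131.
  gamma(1) = phi_1 gamma(0) = (-0.219)(3.151131) = -0.690098.
Therefore gamma(1) = -0.6901 (to 4 decimal places).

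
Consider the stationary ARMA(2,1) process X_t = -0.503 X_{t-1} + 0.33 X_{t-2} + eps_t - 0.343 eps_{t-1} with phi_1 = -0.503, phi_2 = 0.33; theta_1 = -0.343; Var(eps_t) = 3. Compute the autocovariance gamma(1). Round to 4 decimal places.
\gamma(1) = -10.9921

Multiply the model equation by X_{t-k} and take expectations. With theta_0 = psi_0 = 1 and psi_j the MA(infinity) weights, this gives
  gamma(k) - sum_i phi_i gamma(k-i) = c_k,
  c_k = sigma^2 * sum_{j=k..q} theta_j psi_{j-k}   (c_k = 0 for k > q),
using gamma(-m) = gamma(m).
psi-weights needed (psi_j = theta_j + sum_i phi_i psi_{j-i}):
  psi_1 = theta_1 + phi_1 = -0.343 + (-0.503) = -0.846
Right-hand sides:
  c_0 = sigma^2 (1 + theta_1 psi_1) = 3 * (1 + (-0.343)(-0.846)) = 3 * 1.290178 = 3.870534
  c_1 = sigma^2 theta_1 = 3 * (-0.343) = -1.029
  c_2 = 0
Equations for k = 0, 1, 2 (AR order 2, c_2 = 0):
  (E0) gamma(0) = phi_1 gamma(1) + phi_2 gamma(2) + c_0
  (E1) gamma(1) = phi_1 gamma(0) + phi_2 gamma(1) + c_1
  (E2) gamma(2) = phi_1 gamma(1) + phi_2 gamma(0)
From (E1): gamma(1) = A gamma(0) + B with
  A = phi_1 / (1 - phi_2) = -0.503 / 0.67 = -0.750746,   B = c_1 / (1 - phi_2) = -1.029 / 0.67 = -1.535821.
Insert (E2) into (E0): gamma(0) (1 - phi_2^2) = phi_1 (1 + phi_2) gamma(1) + c_0.
  phi_1 (1 + phi_2) = (-0.503)(1.33) = -0.66899,   1 - phi_2^2 = 0.8911.
Replace gamma(1) by A gamma(0) + B and collect gamma(0):
  gamma(0) [0.8911 - (-0.66899)(-0.750746)] = (-0.66899)(-1.535821) + 3.870534
  gamma(0) * 0.388858 = 4.897983
  gamma(0) = 4.897983 / 0.388858 = 12.595805.
  gamma(1) = A gamma(0) + B = (-0.750746)(12.595805) + (-1.535821) = -10.992075.
Therefore gamma(1) = -10.9921 (to 4 decimal places).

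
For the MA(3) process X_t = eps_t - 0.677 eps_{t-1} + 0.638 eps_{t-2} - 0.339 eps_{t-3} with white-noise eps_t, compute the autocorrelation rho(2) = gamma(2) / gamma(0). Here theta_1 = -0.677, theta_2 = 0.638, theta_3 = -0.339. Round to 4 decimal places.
\rho(2) = 0.4381

For an MA(q) process with theta_0 = 1, the autocovariance is
  gamma(k) = sigma^2 * sum_{i=0..q-k} theta_i * theta_{i+k},
and rho(k) = gamma(k) / gamma(0). Sigma^2 cancels.
  numerator   = (1)*(0.638) + (-0.677)*(-0.339) = 0.867503.
  denominator = (1)^2 + (-0.677)^2 + (0.638)^2 + (-0.339)^2 = 1.980294.
  rho(2) = 0.867503 / 1.980294 = 0.4381.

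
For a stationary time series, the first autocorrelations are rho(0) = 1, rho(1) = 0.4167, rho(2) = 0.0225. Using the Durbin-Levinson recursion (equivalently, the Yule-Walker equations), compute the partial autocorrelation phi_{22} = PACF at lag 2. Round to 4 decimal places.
\phi_{22} = -0.1829

The PACF at lag k is phi_{kk}, the last component of the solution
to the Yule-Walker system G_k phi = r_k where
  (G_k)_{ij} = rho(|i - j|), (r_k)_i = rho(i), i,j = 1..k.
Equivalently, Durbin-Levinson gives phi_{kk} iteratively:
  phi_{11} = rho(1)
  phi_{kk} = [rho(k) - sum_{j=1..k-1} phi_{k-1,j} rho(k-j)]
            / [1 - sum_{j=1..k-1} phi_{k-1,j} rho(j)],
  phi_{k,j} = phi_{k-1,j} - phi_{kk} phi_{k-1,k-j},  j = 1..k-1.
Step k = 1:
  phi_11 = rho(1) = 0.4167.
Step k = 2:
  phi_22 = [rho(2) - phi_11 rho(1)] / [1 - phi_11 rho(1)] = [0.0225 - (0.4167)(0.4167)] / [1 - (0.4167)(0.4167)]
         = -0.15113889 / 0.82636111 = -0.1829.
Therefore phi_{22} = -0.1829.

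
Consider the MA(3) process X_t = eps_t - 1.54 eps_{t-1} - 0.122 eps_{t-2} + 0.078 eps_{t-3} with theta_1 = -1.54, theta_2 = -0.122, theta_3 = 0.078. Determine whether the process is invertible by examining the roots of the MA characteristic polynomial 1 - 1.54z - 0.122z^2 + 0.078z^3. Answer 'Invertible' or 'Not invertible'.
\text{Not invertible}

The MA(q) characteristic polynomial is P(z) = 1 - 1.54z - 0.122z^2 + 0.078z^3.
Invertibility requires all roots to lie outside the unit circle, i.e. |z| > 1 for every root.
Degree 3: look for a simple real root z0 first, then factor out (1 - z/z0) and solve the remaining quadratic.
Testing z0 = 5: P(5) = 1 + (-1.54)(5) + (-0.122)(5)^2 + (0.078)(5)^3
  = 1 + (-7.7) + (-3.05) + (9.75) = 0.  So z_0 = 5 is a root, |z_0| = 5.
Divide out the factor (1 - 0.2 z) = (1 - z/z0) (since 1/z0 = 0.2):
  P(z) = (1 - 0.2 z)(1 + (-1.34) z + (-0.39) z^2)
  [check: z-coef -1.34 - (0.2) = -1.54; z^2-coef -0.39 - (0.2)(-1.34) = -0.122; z^3-coef -(0.2)(-0.39) = 0.078.]
Remaining roots from the quadratic factor 1 + (-1.34) z + (-0.39) z^2:
  Set 1 + (-1.34) z + (-0.39) z^2 = 0, i.e. a z^2 + b z + c = 0 with a = -0.39, b = -1.34, c = 1.
  Discriminant D = b^2 - 4ac = (-1.34)^2 - 4*(-0.39)*1 = 1.7956 - (-1.56) = 3.3556.
  D >= 0, so the roots are real: z = (-b +/- sqrt(D)) / (2a) = (1.34 +/- 1.83183) / (-0.78).
    z_1 = (1.34 + 1.83183) / (-0.78) = -4.0664,   |z_1| = 4.0664.
    z_2 = (1.34 - 1.83183) / (-0.78) = 0.6306,   |z_2| = 0.6306.
Moduli of all roots: 5.0000, 4.0664, 0.6306.
All moduli strictly greater than 1? No.
Verdict: Not invertible.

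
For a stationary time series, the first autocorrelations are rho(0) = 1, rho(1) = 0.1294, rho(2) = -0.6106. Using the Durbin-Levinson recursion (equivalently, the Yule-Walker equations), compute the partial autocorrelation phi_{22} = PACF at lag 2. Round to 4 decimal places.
\phi_{22} = -0.6380

The PACF at lag k is phi_{kk}, the last component of the solution
to the Yule-Walker system G_k phi = r_k where
  (G_k)_{ij} = rho(|i - j|), (r_k)_i = rho(i), i,j = 1..k.
Equivalently, Durbin-Levinson gives phi_{kk} iteratively:
  phi_{11} = rho(1)
  phi_{kk} = [rho(k) - sum_{j=1..k-1} phi_{k-1,j} rho(k-j)]
            / [1 - sum_{j=1..k-1} phi_{k-1,j} rho(j)],
  phi_{k,j} = phi_{k-1,j} - phi_{kk} phi_{k-1,k-j},  j = 1..k-1.
Step k = 1:
  phi_11 = rho(1) = 0.1294.
Step k = 2:
  phi_22 = [rho(2) - phi_11 rho(1)] / [1 - phi_11 rho(1)] = [-0.6106 - (0.1294)(0.1294)] / [1 - (0.1294)(0.1294)]
         = -0.62734436 / 0.98325564 = -0.638.
Therefore phi_{22} = -0.6380.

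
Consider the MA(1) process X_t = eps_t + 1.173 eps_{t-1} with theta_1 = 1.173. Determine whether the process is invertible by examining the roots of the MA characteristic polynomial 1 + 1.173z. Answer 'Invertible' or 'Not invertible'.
\text{Not invertible}

The MA(q) characteristic polynomial is P(z) = 1 + 1.173z.
Invertibility requires all roots to lie outside the unit circle, i.e. |z| > 1 for every root.
This is linear in z: 1 + (1.173) z = 0  =>  z = -1/(1.173) = -0.852515,  |z| = 0.852515.
Moduli of all roots: 0.8525.
All moduli strictly greater than 1? No.
Verdict: Not invertible.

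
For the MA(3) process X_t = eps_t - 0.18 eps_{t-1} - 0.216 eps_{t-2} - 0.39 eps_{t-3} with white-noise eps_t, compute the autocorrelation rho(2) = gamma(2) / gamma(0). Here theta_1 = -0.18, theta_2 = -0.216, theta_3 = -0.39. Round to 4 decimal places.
\rho(2) = -0.1184

For an MA(q) process with theta_0 = 1, the autocovariance is
  gamma(k) = sigma^2 * sum_{i=0..q-k} theta_i * theta_{i+k},
and rho(k) = gamma(k) / gamma(0). Sigma^2 cancels.
  numerator   = (1)*(-0.216) + (-0.18)*(-0.39) = -0.1458.
  denominator = (1)^2 + (-0.18)^2 + (-0.216)^2 + (-0.39)^2 = 1.231156.
  rho(2) = -0.1458 / 1.231156 = -0.1184.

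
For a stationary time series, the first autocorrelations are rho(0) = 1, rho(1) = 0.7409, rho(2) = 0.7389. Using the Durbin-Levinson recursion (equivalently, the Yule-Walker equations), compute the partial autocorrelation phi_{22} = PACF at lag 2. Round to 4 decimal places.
\phi_{22} = 0.4212

The PACF at lag k is phi_{kk}, the last component of the solution
to the Yule-Walker system G_k phi = r_k where
  (G_k)_{ij} = rho(|i - j|), (r_k)_i = rho(i), i,j = 1..k.
Equivalently, Durbin-Levinson gives phi_{kk} iteratively:
  phi_{11} = rho(1)
  phi_{kk} = [rho(k) - sum_{j=1..k-1} phi_{k-1,j} rho(k-j)]
            / [1 - sum_{j=1..k-1} phi_{k-1,j} rho(j)],
  phi_{k,j} = phi_{k-1,j} - phi_{kk} phi_{k-1,k-j},  j = 1..k-1.
Step k = 1:
  phi_11 = rho(1) = 0.7409.
Step k = 2:
  phi_22 = [rho(2) - phi_11 rho(1)] / [1 - phi_11 rho(1)] = [0.7389 - (0.7409)(0.7409)] / [1 - (0.7409)(0.7409)]
         = 0.18996719 / 0.45106719 = 0.4212.
Therefore phi_{22} = 0.4212.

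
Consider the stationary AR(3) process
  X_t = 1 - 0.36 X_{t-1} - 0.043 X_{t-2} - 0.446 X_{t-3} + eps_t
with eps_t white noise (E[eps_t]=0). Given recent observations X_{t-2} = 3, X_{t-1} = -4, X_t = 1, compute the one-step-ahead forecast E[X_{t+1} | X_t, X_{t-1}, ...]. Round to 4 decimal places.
E[X_{t+1} \mid \mathcal F_t] = -0.5260

For an AR(p) model X_t = c + sum_i phi_i X_{t-i} + eps_t, the
one-step-ahead conditional mean is
  E[X_{t+1} | X_t, ...] = c + sum_i phi_i X_{t+1-i}.
Substitute known values:
  E[X_{t+1} | ...] = 1 + (-0.36) * (1) + (-0.043) * (-4) + (-0.446) * (3)
                   = -0.5260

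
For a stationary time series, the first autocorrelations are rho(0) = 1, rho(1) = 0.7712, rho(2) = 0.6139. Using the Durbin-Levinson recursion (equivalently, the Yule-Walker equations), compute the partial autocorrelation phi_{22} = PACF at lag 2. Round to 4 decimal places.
\phi_{22} = 0.0473

The PACF at lag k is phi_{kk}, the last component of the solution
to the Yule-Walker system G_k phi = r_k where
  (G_k)_{ij} = rho(|i - j|), (r_k)_i = rho(i), i,j = 1..k.
Equivalently, Durbin-Levinson gives phi_{kk} iteratively:
  phi_{11} = rho(1)
  phi_{kk} = [rho(k) - sum_{j=1..k-1} phi_{k-1,j} rho(k-j)]
            / [1 - sum_{j=1..k-1} phi_{k-1,j} rho(j)],
  phi_{k,j} = phi_{k-1,j} - phi_{kk} phi_{k-1,k-j},  j = 1..k-1.
Step k = 1:
  phi_11 = rho(1) = 0.7712.
Step k = 2:
  phi_22 = [rho(2) - phi_11 rho(1)] / [1 - phi_11 rho(1)] = [0.6139 - (0.7712)(0.7712)] / [1 - (0.7712)(0.7712)]
         = 0.01915056 / 0.40525056 = 0.0473.
Therefore phi_{22} = 0.0473.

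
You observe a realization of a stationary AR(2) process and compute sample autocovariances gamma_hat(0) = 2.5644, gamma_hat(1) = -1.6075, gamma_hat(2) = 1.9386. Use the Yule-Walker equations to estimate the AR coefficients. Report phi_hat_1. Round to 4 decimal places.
\hat\phi_{1} = -0.2520

The Yule-Walker equations for an AR(p) process read, in matrix form,
  Gamma_p phi = r_p,   with   (Gamma_p)_{ij} = gamma(|i - j|),
                       (r_p)_i = gamma(i),   i,j = 1..p.
Substitute the sample gammas (Toeplitz matrix and right-hand side of size 2):
  Gamma_p = [[2.5644, -1.6075], [-1.6075, 2.5644]]
  r_p     = [-1.6075, 1.9386]
Written out:
  2.5644 phi_1 - 1.6075 phi_2 = -1.6075
  -1.6075 phi_1 + 2.5644 phi_2 = 1.9386
Solve by Cramer's rule:
  det = gamma(0)^2 - gamma(1)^2 = (2.5644)^2 - (-1.6075)^2 = 6.57614736 - 2.58405625 = 3.99209111
  phi_hat_1 = [gamma(1) gamma(0) - gamma(1) gamma(2)] / det = [(-1.6075)(2.5644) - (-1.6075)(1.9386)] / 3.99209111 = -1.0059735 / 3.99209111 = -0.252
  phi_hat_2 = [gamma(0) gamma(2) - gamma(1)^2] / det = [(2.5644)(1.9386) - (-1.6075)^2] / 3.99209111 = 2.38728959 / 3.99209111 = 0.598
So phi_hat = [-0.2520, 0.5980].
Therefore phi_hat_1 = -0.2520.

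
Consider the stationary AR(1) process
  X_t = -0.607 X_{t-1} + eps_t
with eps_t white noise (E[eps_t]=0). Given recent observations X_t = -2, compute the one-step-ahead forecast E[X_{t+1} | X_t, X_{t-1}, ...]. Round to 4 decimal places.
E[X_{t+1} \mid \mathcal F_t] = 1.2140

For an AR(p) model X_t = c + sum_i phi_i X_{t-i} + eps_t, the
one-step-ahead conditional mean is
  E[X_{t+1} | X_t, ...] = c + sum_i phi_i X_{t+1-i}.
Substitute known values:
  E[X_{t+1} | ...] = (-0.607) * (-2)
                   = 1.2140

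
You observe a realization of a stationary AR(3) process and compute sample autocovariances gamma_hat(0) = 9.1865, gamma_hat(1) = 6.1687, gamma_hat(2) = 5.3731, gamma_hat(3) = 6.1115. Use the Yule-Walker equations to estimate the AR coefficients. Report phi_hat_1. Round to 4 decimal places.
\hat\phi_{1} = 0.4110

The Yule-Walker equations for an AR(p) process read, in matrix form,
  Gamma_p phi = r_p,   with   (Gamma_p)_{ij} = gamma(|i - j|),
                       (r_p)_i = gamma(i),   i,j = 1..p.
Substitute the sample gammas (Toeplitz matrix and right-hand side of size 3):
  Gamma_p = [[9.1865, 6.1687, 5.3731], [6.1687, 9.1865, 6.1687], [5.3731, 6.1687, 9.1865]]
  r_p     = [6.1687, 5.3731, 6.1115]
Written out (R1..R3):
  (R1) 9.1865 phi_1 + 6.1687 phi_2 + 5.3731 phi_3 = 6.1687
  (R2) 6.1687 phi_1 + 9.1865 phi_2 + 6.1687 phi_3 = 5.3731
  (R3) 5.3731 phi_1 + 6.1687 phi_2 + 9.1865 phi_3 = 6.1115
Gaussian elimination:
  R2 <- R2 - (6.1687/9.1865) R1 = R2 - (0.671496) R1:  5.044241 phi_2 + 2.560684 phi_3 = 1.230841
  R3 <- R3 - (5.3731/9.1865) R1 = R3 - (0.584891) R1:  2.560684 phi_2 + 6.043823 phi_3 = 2.503484
  R3 <- R3 - (2.560684/5.044241) R2 = R3 - (0.507645) R2:  4.743905 phi_3 = 1.878653
Back-substitution:
  phi_hat_3 = 1.878653 / 4.743905 = 0.396014
  phi_hat_2 = (1.230841 - (2.560684)(0.396014)) / 5.044241 = 0.042975
  phi_hat_1 = (6.1687 - (6.1687)(0.042975) - (5.3731)(0.396014)) / 9.1865 = 0.411014
So phi_hat = [0.4110, 0.0430, 0.3960].
Therefore phi_hat_1 = 0.4110.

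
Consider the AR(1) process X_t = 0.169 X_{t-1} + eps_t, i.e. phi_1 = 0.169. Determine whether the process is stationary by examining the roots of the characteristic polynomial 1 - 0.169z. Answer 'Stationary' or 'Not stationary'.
\text{Stationary}

The AR(p) characteristic polynomial is P(z) = 1 - 0.169z.
Stationarity requires all roots to lie outside the unit circle, i.e. |z| > 1 for every root.
This is linear in z: 1 + (-0.169) z = 0  =>  z = -1/(-0.169) = 5.91716,  |z| = 5.91716.
Moduli of all roots: 5.9172.
All moduli strictly greater than 1? Yes.
Verdict: Stationary.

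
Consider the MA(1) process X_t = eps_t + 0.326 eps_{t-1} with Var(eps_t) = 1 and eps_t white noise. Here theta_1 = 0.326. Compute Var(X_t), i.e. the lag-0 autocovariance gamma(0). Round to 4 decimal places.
\gamma(0) = 1.1063

For an MA(q) process X_t = eps_t + sum_i theta_i eps_{t-i} with
Var(eps_t) = sigma^2, the variance is
  gamma(0) = sigma^2 * (1 + sum_i theta_i^2).
  sum_i theta_i^2 = (0.326)^2 = 0.106276.
  gamma(0) = 1 * (1 + 0.106276) = 1 * 1.106276 = 1.106276, which rounds to 1.1063.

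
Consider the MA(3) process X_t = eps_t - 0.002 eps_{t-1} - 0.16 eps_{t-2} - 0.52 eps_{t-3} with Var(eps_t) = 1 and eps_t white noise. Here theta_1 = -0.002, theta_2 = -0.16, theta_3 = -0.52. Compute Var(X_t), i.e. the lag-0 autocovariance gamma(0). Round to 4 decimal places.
\gamma(0) = 1.2960

For an MA(q) process X_t = eps_t + sum_i theta_i eps_{t-i} with
Var(eps_t) = sigma^2, the variance is
  gamma(0) = sigma^2 * (1 + sum_i theta_i^2).
  sum_i theta_i^2 = (-0.002)^2 + (-0.16)^2 + (-0.52)^2 = 0.000004 + 0.0256 + 0.2704 = 0.296004.
  gamma(0) = 1 * (1 + 0.296004) = 1 * 1.296004 = 1.296004, which rounds to 1.2960.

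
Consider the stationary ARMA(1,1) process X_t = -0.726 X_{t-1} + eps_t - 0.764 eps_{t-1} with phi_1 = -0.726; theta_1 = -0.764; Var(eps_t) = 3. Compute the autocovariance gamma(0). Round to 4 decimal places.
\gamma(0) = 17.0832

Multiply the model equation by X_{t-k} and take expectations. With theta_0 = psi_0 = 1 and psi_j the MA(infinity) weights, this gives
  gamma(k) - sum_i phi_i gamma(k-i) = c_k,
  c_k = sigma^2 * sum_{j=k..q} theta_j psi_{j-k}   (c_k = 0 for k > q),
using gamma(-m) = gamma(m).
psi-weights needed (psi_j = theta_j + sum_i phi_i psi_{j-i}):
  psi_1 = theta_1 + phi_1 = -0.764 + (-0.726) = -1.49
Right-hand sides:
  c_0 = sigma^2 (1 + theta_1 psi_1) = 3 * (1 + (-0.764)(-1.49)) = 3 * 2.13836 = 6.41508
  c_1 = sigma^2 theta_1 = 3 * (-0.764) = -2.292
  c_2 = 0
Equations for k = 0 and k = 1 (AR order 1):
  gamma(0) = phi_1 gamma(1) + c_0
  gamma(1) = phi_1 gamma(0) + c_1
Substituting the second into the first: gamma(0) (1 - phi_1^2) = c_0 + phi_1 c_1, so
  gamma(0) = (c_0 + phi_1 c_1) / (1 - phi_1^2) = (6.41508 + (-0.726)(-2.292)) / (1 - (-0.726)^2) = 8.079072 / 0.472924 = 17.083235.
Therefore gamma(0) = 17.0832 (to 4 decimal places).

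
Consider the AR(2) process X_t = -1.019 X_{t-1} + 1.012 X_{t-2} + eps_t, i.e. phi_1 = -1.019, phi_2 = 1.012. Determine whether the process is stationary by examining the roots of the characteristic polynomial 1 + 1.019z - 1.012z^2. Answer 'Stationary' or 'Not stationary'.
\text{Not stationary}

The AR(p) characteristic polynomial is P(z) = 1 + 1.019z - 1.012z^2.
Stationarity requires all roots to lie outside the unit circle, i.e. |z| > 1 for every root.
Set 1 + (1.019) z + (-1.012) z^2 = 0, i.e. a z^2 + b z + c = 0 with a = -1.012, b = 1.019, c = 1.
Discriminant D = b^2 - 4ac = (1.019)^2 - 4*(-1.012)*1 = 1.038361 - (-4.048) = 5.086361.
D >= 0, so the roots are real: z = (-b +/- sqrt(D)) / (2a) = (-1.019 +/- 2.255296) / (-2.024).
  z_1 = (-1.019 + 2.255296) / (-2.024) = -0.6108,   |z_1| = 0.6108.
  z_2 = (-1.019 - 2.255296) / (-2.024) = 1.6177,   |z_2| = 1.6177.
Moduli of all roots: 0.6108, 1.6177.
All moduli strictly greater than 1? No.
Verdict: Not stationary.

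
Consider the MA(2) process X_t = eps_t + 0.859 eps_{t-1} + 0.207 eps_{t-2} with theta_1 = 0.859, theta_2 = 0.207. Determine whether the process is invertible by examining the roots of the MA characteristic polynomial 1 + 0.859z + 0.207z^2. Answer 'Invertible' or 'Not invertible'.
\text{Invertible}

The MA(q) characteristic polynomial is P(z) = 1 + 0.859z + 0.207z^2.
Invertibility requires all roots to lie outside the unit circle, i.e. |z| > 1 for every root.
Set 1 + (0.859) z + (0.207) z^2 = 0, i.e. a z^2 + b z + c = 0 with a = 0.207, b = 0.859, c = 1.
Discriminant D = b^2 - 4ac = (0.859)^2 - 4*(0.207)*1 = 0.737881 - (0.828) = -0.090119.
D < 0, so the roots are the complex-conjugate pair z = (-b +/- i sqrt(-D)) / (2a) = -2.0749 +/- 0.7251i.
For a conjugate pair |z|^2 = z * conj(z) = (product of roots) = c/a = 1/(0.207) = 4.830918, so |z| = sqrt(4.830918) = 2.1979 for both roots.
Moduli of all roots: 2.1979, 2.1979.
All moduli strictly greater than 1? Yes.
Verdict: Invertible.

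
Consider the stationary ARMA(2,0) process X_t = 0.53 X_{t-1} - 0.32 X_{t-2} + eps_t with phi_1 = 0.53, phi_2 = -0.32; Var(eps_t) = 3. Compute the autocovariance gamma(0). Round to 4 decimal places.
\gamma(0) = 3.9846

Multiply the model equation by X_{t-k} and take expectations. With theta_0 = psi_0 = 1 and psi_j the MA(infinity) weights, this gives
  gamma(k) - sum_i phi_i gamma(k-i) = c_k,
  c_k = sigma^2 * sum_{j=k..q} theta_j psi_{j-k}   (c_k = 0 for k > q),
using gamma(-m) = gamma(m).
Pure AR (q = 0): c_0 = sigma^2 = 3, c_k = 0 for k >= 1.
Equations for k = 0, 1, 2 (AR order 2, c_2 = 0):
  (E0) gamma(0) = phi_1 gamma(1) + phi_2 gamma(2) + c_0
  (E1) gamma(1) = phi_1 gamma(0) + phi_2 gamma(1) + c_1
  (E2) gamma(2) = phi_1 gamma(1) + phi_2 gamma(0)
From (E1): gamma(1) = A gamma(0) + B with
  A = phi_1 / (1 - phi_2) = 0.53 / 1.32 = 0.401515,   B = c_1 / (1 - phi_2) = 0 / 1.32 = 0.
Insert (E2) into (E0): gamma(0) (1 - phi_2^2) = phi_1 (1 + phi_2) gamma(1) + c_0.
  phi_1 (1 + phi_2) = (0.53)(0.68) = 0.3604,   1 - phi_2^2 = 0.8976.
Replace gamma(1) by A gamma(0) + B and collect gamma(0):
  gamma(0) [0.8976 - (0.3604)(0.401515)] = c_0 = 3
  gamma(0) * 0.752894 = 3
  gamma(0) = 3 / 0.752894 = 3.984625.
Therefore gamma(0) = 3.9846 (to 4 decimal places).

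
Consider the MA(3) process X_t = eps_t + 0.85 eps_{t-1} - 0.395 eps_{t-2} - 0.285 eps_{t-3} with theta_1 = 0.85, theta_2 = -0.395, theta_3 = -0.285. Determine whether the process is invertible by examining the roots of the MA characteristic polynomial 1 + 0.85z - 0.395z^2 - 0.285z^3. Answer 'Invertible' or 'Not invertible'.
\text{Invertible}

The MA(q) characteristic polynomial is P(z) = 1 + 0.85z - 0.395z^2 - 0.285z^3.
Invertibility requires all roots to lie outside the unit circle, i.e. |z| > 1 for every root.
Degree 3: look for a simple real root z0 first, then factor out (1 - z/z0) and solve the remaining quadratic.
Testing z0 = -2: P(-2) = 1 + (0.85)(-2) + (-0.395)(-2)^2 + (-0.285)(-2)^3
  = 1 + (-1.7) + (-1.58) + (2.28) = 0.  So z_0 = -2 is a root, |z_0| = 2.
Divide out the factor (1 + 0.5 z) = (1 - z/z0) (since 1/z0 = -0.5):
  P(z) = (1 + 0.5 z)(1 + (0.35) z + (-0.57) z^2)
  [check: z-coef 0.35 - (-0.5) = 0.85; z^2-coef -0.57 - (-0.5)(0.35) = -0.395; z^3-coef -(-0.5)(-0.57) = -0.285.]
Remaining roots from the quadratic factor 1 + (0.35) z + (-0.57) z^2:
  Set 1 + (0.35) z + (-0.57) z^2 = 0, i.e. a z^2 + b z + c = 0 with a = -0.57, b = 0.35, c = 1.
  Discriminant D = b^2 - 4ac = (0.35)^2 - 4*(-0.57)*1 = 0.1225 - (-2.28) = 2.4025.
  D >= 0, so the roots are real: z = (-b +/- sqrt(D)) / (2a) = (-0.35 +/- 1.55) / (-1.14).
    z_1 = (-0.35 + 1.55) / (-1.14) = -1.0526,   |z_1| = 1.0526.
    z_2 = (-0.35 - 1.55) / (-1.14) = 1.6667,   |z_2| = 1.6667.
Moduli of all roots: 2.0000, 1.0526, 1.6667.
All moduli strictly greater than 1? Yes.
Verdict: Invertible.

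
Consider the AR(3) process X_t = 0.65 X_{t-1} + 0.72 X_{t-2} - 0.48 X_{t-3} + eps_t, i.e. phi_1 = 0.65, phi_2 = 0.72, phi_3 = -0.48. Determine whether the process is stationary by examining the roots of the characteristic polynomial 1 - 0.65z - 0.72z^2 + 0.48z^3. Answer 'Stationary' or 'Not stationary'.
\text{Stationary}

The AR(p) characteristic polynomial is P(z) = 1 - 0.65z - 0.72z^2 + 0.48z^3.
Stationarity requires all roots to lie outside the unit circle, i.e. |z| > 1 for every root.
Degree 3: look for a simple real root z0 first, then factor out (1 - z/z0) and solve the remaining quadratic.
Testing z0 = 1.25: P(1.25) = 1 + (-0.65)(1.25) + (-0.72)(1.25)^2 + (0.48)(1.25)^3
  = 1 + (-0.8125) + (-1.125) + (0.9375) = 0.  So z_0 = 1.25 is a root, |z_0| = 1.25.
Divide out the factor (1 - 0.8 z) = (1 - z/z0) (since 1/z0 = 0.8):
  P(z) = (1 - 0.8 z)(1 + (0.15) z + (-0.6) z^2)
  [check: z-coef 0.15 - (0.8) = -0.65; z^2-coef -0.6 - (0.8)(0.15) = -0.72; z^3-coef -(0.8)(-0.6) = 0.48.]
Remaining roots from the quadratic factor 1 + (0.15) z + (-0.6) z^2:
  Set 1 + (0.15) z + (-0.6) z^2 = 0, i.e. a z^2 + b z + c = 0 with a = -0.6, b = 0.15, c = 1.
  Discriminant D = b^2 - 4ac = (0.15)^2 - 4*(-0.6)*1 = 0.0225 - (-2.4) = 2.4225.
  D >= 0, so the roots are real: z = (-b +/- sqrt(D)) / (2a) = (-0.15 +/- 1.556438) / (-1.2).
    z_1 = (-0.15 + 1.556438) / (-1.2) = -1.172,   |z_1| = 1.172.
    z_2 = (-0.15 - 1.556438) / (-1.2) = 1.422,   |z_2| = 1.422.
Moduli of all roots: 1.2500, 1.1720, 1.4220.
All moduli strictly greater than 1? Yes.
Verdict: Stationary.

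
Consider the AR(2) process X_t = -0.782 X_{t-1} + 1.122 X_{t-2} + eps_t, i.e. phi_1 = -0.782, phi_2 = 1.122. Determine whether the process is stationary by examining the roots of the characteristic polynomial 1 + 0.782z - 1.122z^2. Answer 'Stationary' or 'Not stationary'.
\text{Not stationary}

The AR(p) characteristic polynomial is P(z) = 1 + 0.782z - 1.122z^2.
Stationarity requires all roots to lie outside the unit circle, i.e. |z| > 1 for every root.
Set 1 + (0.782) z + (-1.122) z^2 = 0, i.e. a z^2 + b z + c = 0 with a = -1.122, b = 0.782, c = 1.
Discriminant D = b^2 - 4ac = (0.782)^2 - 4*(-1.122)*1 = 0.611524 - (-4.488) = 5.099524.
D >= 0, so the roots are real: z = (-b +/- sqrt(D)) / (2a) = (-0.782 +/- 2.258213) / (-2.244).
  z_1 = (-0.782 + 2.258213) / (-2.244) = -0.6578,   |z_1| = 0.6578.
  z_2 = (-0.782 - 2.258213) / (-2.244) = 1.3548,   |z_2| = 1.3548.
Moduli of all roots: 0.6578, 1.3548.
All moduli strictly greater than 1? No.
Verdict: Not stationary.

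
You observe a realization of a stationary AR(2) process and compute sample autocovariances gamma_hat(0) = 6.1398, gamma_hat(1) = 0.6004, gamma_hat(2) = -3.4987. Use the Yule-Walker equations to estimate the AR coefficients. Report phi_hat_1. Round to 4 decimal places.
\hat\phi_{1} = 0.1550

The Yule-Walker equations for an AR(p) process read, in matrix form,
  Gamma_p phi = r_p,   with   (Gamma_p)_{ij} = gamma(|i - j|),
                       (r_p)_i = gamma(i),   i,j = 1..p.
Substitute the sample gammas (Toeplitz matrix and right-hand side of size 2):
  Gamma_p = [[6.1398, 0.6004], [0.6004, 6.1398]]
  r_p     = [0.6004, -3.4987]
Written out:
  6.1398 phi_1 + 0.6004 phi_2 = 0.6004
  0.6004 phi_1 + 6.1398 phi_2 = -3.4987
Solve by Cramer's rule:
  det = gamma(0)^2 - gamma(1)^2 = (6.1398)^2 - (0.6004)^2 = 37.69714404 - 0.36048016 = 37.33666388
  phi_hat_1 = [gamma(1) gamma(0) - gamma(1) gamma(2)] / det = [(0.6004)(6.1398) - (0.6004)(-3.4987)] / 37.33666388 = 5.7869554 / 37.33666388 = 0.155
  phi_hat_2 = [gamma(0) gamma(2) - gamma(1)^2] / det = [(6.1398)(-3.4987) - (0.6004)^2] / 37.33666388 = -21.84179842 / 37.33666388 = -0.585
So phi_hat = [0.1550, -0.5850].
Therefore phi_hat_1 = 0.1550.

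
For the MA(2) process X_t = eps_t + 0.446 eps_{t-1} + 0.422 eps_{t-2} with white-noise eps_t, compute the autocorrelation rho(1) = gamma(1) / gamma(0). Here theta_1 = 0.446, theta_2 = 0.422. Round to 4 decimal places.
\rho(1) = 0.4606

For an MA(q) process with theta_0 = 1, the autocovariance is
  gamma(k) = sigma^2 * sum_{i=0..q-k} theta_i * theta_{i+k},
and rho(k) = gamma(k) / gamma(0). Sigma^2 cancels.
  numerator   = (1)*(0.446) + (0.446)*(0.422) = 0.634212.
  denominator = (1)^2 + (0.446)^2 + (0.422)^2 = 1.377.
  rho(1) = 0.634212 / 1.377 = 0.4606.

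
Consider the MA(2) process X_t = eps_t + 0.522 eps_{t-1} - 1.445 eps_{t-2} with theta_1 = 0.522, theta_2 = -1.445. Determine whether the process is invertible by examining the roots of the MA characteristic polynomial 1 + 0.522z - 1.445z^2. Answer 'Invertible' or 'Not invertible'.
\text{Not invertible}

The MA(q) characteristic polynomial is P(z) = 1 + 0.522z - 1.445z^2.
Invertibility requires all roots to lie outside the unit circle, i.e. |z| > 1 for every root.
Set 1 + (0.522) z + (-1.445) z^2 = 0, i.e. a z^2 + b z + c = 0 with a = -1.445, b = 0.522, c = 1.
Discriminant D = b^2 - 4ac = (0.522)^2 - 4*(-1.445)*1 = 0.272484 - (-5.78) = 6.052484.
D >= 0, so the roots are real: z = (-b +/- sqrt(D)) / (2a) = (-0.522 +/- 2.46018) / (-2.89).
  z_1 = (-0.522 + 2.46018) / (-2.89) = -0.6707,   |z_1| = 0.6707.
  z_2 = (-0.522 - 2.46018) / (-2.89) = 1.0319,   |z_2| = 1.0319.
Moduli of all roots: 0.6707, 1.0319.
All moduli strictly greater than 1? No.
Verdict: Not invertible.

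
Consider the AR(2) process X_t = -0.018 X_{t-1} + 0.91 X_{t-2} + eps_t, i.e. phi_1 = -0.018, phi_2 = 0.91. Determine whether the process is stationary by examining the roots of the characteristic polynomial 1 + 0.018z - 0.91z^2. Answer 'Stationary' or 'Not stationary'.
\text{Stationary}

The AR(p) characteristic polynomial is P(z) = 1 + 0.018z - 0.91z^2.
Stationarity requires all roots to lie outside the unit circle, i.e. |z| > 1 for every root.
Set 1 + (0.018) z + (-0.91) z^2 = 0, i.e. a z^2 + b z + c = 0 with a = -0.91, b = 0.018, c = 1.
Discriminant D = b^2 - 4ac = (0.018)^2 - 4*(-0.91)*1 = 0.000324 - (-3.64) = 3.640324.
D >= 0, so the roots are real: z = (-b +/- sqrt(D)) / (2a) = (-0.018 +/- 1.907963) / (-1.82).
  z_1 = (-0.018 + 1.907963) / (-1.82) = -1.0384,   |z_1| = 1.0384.
  z_2 = (-0.018 - 1.907963) / (-1.82) = 1.0582,   |z_2| = 1.0582.
Moduli of all roots: 1.0384, 1.0582.
All moduli strictly greater than 1? Yes.
Verdict: Stationary.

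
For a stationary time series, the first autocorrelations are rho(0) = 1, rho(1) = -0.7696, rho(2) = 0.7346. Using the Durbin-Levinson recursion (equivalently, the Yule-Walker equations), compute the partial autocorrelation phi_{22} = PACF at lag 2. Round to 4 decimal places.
\phi_{22} = 0.3491

The PACF at lag k is phi_{kk}, the last component of the solution
to the Yule-Walker system G_k phi = r_k where
  (G_k)_{ij} = rho(|i - j|), (r_k)_i = rho(i), i,j = 1..k.
Equivalently, Durbin-Levinson gives phi_{kk} iteratively:
  phi_{11} = rho(1)
  phi_{kk} = [rho(k) - sum_{j=1..k-1} phi_{k-1,j} rho(k-j)]
            / [1 - sum_{j=1..k-1} phi_{k-1,j} rho(j)],
  phi_{k,j} = phi_{k-1,j} - phi_{kk} phi_{k-1,k-j},  j = 1..k-1.
Step k = 1:
  phi_11 = rho(1) = -0.7696.
Step k = 2:
  phi_22 = [rho(2) - phi_11 rho(1)] / [1 - phi_11 rho(1)] = [0.7346 - (-0.7696)(-0.7696)] / [1 - (-0.7696)(-0.7696)]
         = 0.14231584 / 0.40771584 = 0.3491.
Therefore phi_{22} = 0.3491.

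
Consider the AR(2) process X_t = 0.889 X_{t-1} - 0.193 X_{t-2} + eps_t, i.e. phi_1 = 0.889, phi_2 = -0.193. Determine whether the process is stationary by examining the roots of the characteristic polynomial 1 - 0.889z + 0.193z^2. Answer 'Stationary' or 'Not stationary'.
\text{Stationary}

The AR(p) characteristic polynomial is P(z) = 1 - 0.889z + 0.193z^2.
Stationarity requires all roots to lie outside the unit circle, i.e. |z| > 1 for every root.
Set 1 + (-0.889) z + (0.193) z^2 = 0, i.e. a z^2 + b z + c = 0 with a = 0.193, b = -0.889, c = 1.
Discriminant D = b^2 - 4ac = (-0.889)^2 - 4*(0.193)*1 = 0.790321 - (0.772) = 0.018321.
D >= 0, so the roots are real: z = (-b +/- sqrt(D)) / (2a) = (0.889 +/- 0.135355) / (0.386).
  z_1 = (0.889 + 0.135355) / (0.386) = 2.6538,   |z_1| = 2.6538.
  z_2 = (0.889 - 0.135355) / (0.386) = 1.9524,   |z_2| = 1.9524.
Moduli of all roots: 2.6538, 1.9524.
All moduli strictly greater than 1? Yes.
Verdict: Stationary.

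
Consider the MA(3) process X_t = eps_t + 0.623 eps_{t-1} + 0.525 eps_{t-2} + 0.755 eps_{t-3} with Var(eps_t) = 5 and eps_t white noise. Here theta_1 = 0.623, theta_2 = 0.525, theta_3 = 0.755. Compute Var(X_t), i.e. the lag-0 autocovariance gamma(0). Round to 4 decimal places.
\gamma(0) = 11.1689

For an MA(q) process X_t = eps_t + sum_i theta_i eps_{t-i} with
Var(eps_t) = sigma^2, the variance is
  gamma(0) = sigma^2 * (1 + sum_i theta_i^2).
  sum_i theta_i^2 = (0.623)^2 + (0.525)^2 + (0.755)^2 = 0.388129 + 0.275625 + 0.570025 = 1.233779.
  gamma(0) = 5 * (1 + 1.233779) = 5 * 2.233779 = 11.168895, which rounds to 11.1689.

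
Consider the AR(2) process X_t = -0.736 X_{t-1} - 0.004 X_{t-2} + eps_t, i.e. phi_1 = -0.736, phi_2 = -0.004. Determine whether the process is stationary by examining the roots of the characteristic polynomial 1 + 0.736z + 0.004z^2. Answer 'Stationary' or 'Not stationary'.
\text{Stationary}

The AR(p) characteristic polynomial is P(z) = 1 + 0.736z + 0.004z^2.
Stationarity requires all roots to lie outside the unit circle, i.e. |z| > 1 for every root.
Set 1 + (0.736) z + (0.004) z^2 = 0, i.e. a z^2 + b z + c = 0 with a = 0.004, b = 0.736, c = 1.
Discriminant D = b^2 - 4ac = (0.736)^2 - 4*(0.004)*1 = 0.541696 - (0.016) = 0.525696.
D >= 0, so the roots are real: z = (-b +/- sqrt(D)) / (2a) = (-0.736 +/- 0.725049) / (0.008).
  z_1 = (-0.736 + 0.725049) / (0.008) = -1.3689,   |z_1| = 1.3689.
  z_2 = (-0.736 - 0.725049) / (0.008) = -182.6311,   |z_2| = 182.6311.
Moduli of all roots: 1.3689, 182.6311.
All moduli strictly greater than 1? Yes.
Verdict: Stationary.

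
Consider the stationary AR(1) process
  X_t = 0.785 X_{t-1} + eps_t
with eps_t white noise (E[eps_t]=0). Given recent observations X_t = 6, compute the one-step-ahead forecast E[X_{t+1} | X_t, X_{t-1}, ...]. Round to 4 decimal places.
E[X_{t+1} \mid \mathcal F_t] = 4.7100

For an AR(p) model X_t = c + sum_i phi_i X_{t-i} + eps_t, the
one-step-ahead conditional mean is
  E[X_{t+1} | X_t, ...] = c + sum_i phi_i X_{t+1-i}.
Substitute known values:
  E[X_{t+1} | ...] = (0.785) * (6)
                   = 4.7100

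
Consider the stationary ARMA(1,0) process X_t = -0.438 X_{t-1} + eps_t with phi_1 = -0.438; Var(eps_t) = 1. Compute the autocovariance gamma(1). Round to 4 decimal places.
\gamma(1) = -0.5420

Multiply the model equation by X_{t-k} and take expectations. With theta_0 = psi_0 = 1 and psi_j the MA(infinity) weights, this gives
  gamma(k) - sum_i phi_i gamma(k-i) = c_k,
  c_k = sigma^2 * sum_{j=k..q} theta_j psi_{j-k}   (c_k = 0 for k > q),
using gamma(-m) = gamma(m).
Pure AR (q = 0): c_0 = sigma^2 = 1, c_k = 0 for k >= 1.
Equations for k = 0 and k = 1 (AR order 1):
  gamma(0) = phi_1 gamma(1) + c_0
  gamma(1) = phi_1 gamma(0) + c_1
Substituting the second into the first: gamma(0) (1 - phi_1^2) = c_0 + phi_1 c_1, so
  gamma(0) = c_0 / (1 - phi_1^2) = 1 / (1 - (-0.438)^2) = 1 / 0.808156 = 1.237385.
  gamma(1) = phi_1 gamma(0) = (-0.438)(1.237385) = -0.541975.
Therefore gamma(1) = -0.5420 (to 4 decimal places).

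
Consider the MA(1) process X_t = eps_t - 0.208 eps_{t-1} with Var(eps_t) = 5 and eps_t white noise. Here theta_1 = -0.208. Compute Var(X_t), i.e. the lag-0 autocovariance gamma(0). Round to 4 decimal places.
\gamma(0) = 5.2163

For an MA(q) process X_t = eps_t + sum_i theta_i eps_{t-i} with
Var(eps_t) = sigma^2, the variance is
  gamma(0) = sigma^2 * (1 + sum_i theta_i^2).
  sum_i theta_i^2 = (-0.208)^2 = 0.043264.
  gamma(0) = 5 * (1 + 0.043264) = 5 * 1.043264 = 5.21632, which rounds to 5.2163.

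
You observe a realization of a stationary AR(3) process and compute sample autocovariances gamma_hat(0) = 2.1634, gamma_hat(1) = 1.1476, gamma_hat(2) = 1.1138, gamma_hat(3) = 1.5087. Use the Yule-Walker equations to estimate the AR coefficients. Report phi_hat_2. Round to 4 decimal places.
\hat\phi_{2} = 0.1351

The Yule-Walker equations for an AR(p) process read, in matrix form,
  Gamma_p phi = r_p,   with   (Gamma_p)_{ij} = gamma(|i - j|),
                       (r_p)_i = gamma(i),   i,j = 1..p.
Substitute the sample gammas (Toeplitz matrix and right-hand side of size 3):
  Gamma_p = [[2.1634, 1.1476, 1.1138], [1.1476, 2.1634, 1.1476], [1.1138, 1.1476, 2.1634]]
  r_p     = [1.1476, 1.1138, 1.5087]
Written out (R1..R3):
  (R1) 2.1634 phi_1 + 1.1476 phi_2 + 1.1138 phi_3 = 1.1476
  (R2) 1.1476 phi_1 + 2.1634 phi_2 + 1.1476 phi_3 = 1.1138
  (R3) 1.1138 phi_1 + 1.1476 phi_2 + 2.1634 phi_3 = 1.5087
Gaussian elimination:
  R2 <- R2 - (1.1476/2.1634) R1 = R2 - (0.530461) R1:  1.554643 phi_2 + 0.556772 phi_3 = 0.505043
  R3 <- R3 - (1.1138/2.1634) R1 = R3 - (0.514838) R1:  0.556772 phi_2 + 1.589974 phi_3 = 0.917872
  R3 <- R3 - (0.556772/1.554643) R2 = R3 - (0.358135) R2:  1.390574 phi_3 = 0.736999
Back-substitution:
  phi_hat_3 = 0.736999 / 1.390574 = 0.529996
  phi_hat_2 = (0.505043 - (0.556772)(0.529996)) / 1.554643 = 0.135051
  phi_hat_1 = (1.1476 - (1.1476)(0.135051) - (1.1138)(0.529996)) / 2.1634 = 0.18596
So phi_hat = [0.1860, 0.1351, 0.5300].
Therefore phi_hat_2 = 0.1351.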